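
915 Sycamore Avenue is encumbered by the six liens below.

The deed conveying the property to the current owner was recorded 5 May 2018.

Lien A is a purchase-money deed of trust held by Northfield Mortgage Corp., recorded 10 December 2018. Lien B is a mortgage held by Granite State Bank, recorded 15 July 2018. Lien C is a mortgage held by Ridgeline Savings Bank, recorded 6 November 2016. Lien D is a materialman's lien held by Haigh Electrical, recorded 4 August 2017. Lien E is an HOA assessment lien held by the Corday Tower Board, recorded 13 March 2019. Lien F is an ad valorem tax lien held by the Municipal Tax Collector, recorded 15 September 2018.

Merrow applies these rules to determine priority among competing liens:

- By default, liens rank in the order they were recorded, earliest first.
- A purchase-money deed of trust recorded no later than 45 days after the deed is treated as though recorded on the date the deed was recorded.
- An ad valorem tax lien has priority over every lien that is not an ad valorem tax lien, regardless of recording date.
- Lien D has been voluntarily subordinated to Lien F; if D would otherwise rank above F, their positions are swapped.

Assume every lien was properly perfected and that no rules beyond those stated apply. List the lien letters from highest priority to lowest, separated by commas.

F, C, D, B, A, E

Effective dates: A missed the 45-day window (219 days after the deed), so its recording date stands.
F is an ad valorem tax lien, so it outranks all other liens regardless of date.
Among the remaining liens, by effective date: C (6 November 2016), D (4 August 2017), B (15 July 2018), A (10 December 2018), E (13 March 2019).
Since D is not senior to F, the subordination leaves the order unchanged.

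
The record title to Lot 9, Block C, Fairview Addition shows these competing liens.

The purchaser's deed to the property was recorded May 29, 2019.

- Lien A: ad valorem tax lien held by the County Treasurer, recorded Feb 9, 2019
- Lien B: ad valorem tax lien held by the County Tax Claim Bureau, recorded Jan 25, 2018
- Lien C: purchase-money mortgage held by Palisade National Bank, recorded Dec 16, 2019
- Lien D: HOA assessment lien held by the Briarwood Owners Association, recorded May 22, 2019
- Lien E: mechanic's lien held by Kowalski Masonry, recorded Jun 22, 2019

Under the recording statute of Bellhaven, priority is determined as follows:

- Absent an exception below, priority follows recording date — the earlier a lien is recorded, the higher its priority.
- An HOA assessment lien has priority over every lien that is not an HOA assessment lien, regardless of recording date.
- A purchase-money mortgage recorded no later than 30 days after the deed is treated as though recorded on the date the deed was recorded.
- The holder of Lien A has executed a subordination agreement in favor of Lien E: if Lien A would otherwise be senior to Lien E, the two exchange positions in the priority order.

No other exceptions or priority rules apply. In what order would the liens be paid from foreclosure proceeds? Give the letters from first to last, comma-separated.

D, B, E, A, C

Adjusting effective dates: C was recorded 201 days after the deed — beyond 30 days — so no relation-back applies.
As an HOA assessment lien, D is senior to every other lien.
Ordering the rest by effective date: B (Jan 25, 2018), A (Feb 9, 2019), E (Jun 22, 2019), C (Dec 16, 2019).
A would otherwise be senior to E, so under the subordination agreement A and E exchange positions.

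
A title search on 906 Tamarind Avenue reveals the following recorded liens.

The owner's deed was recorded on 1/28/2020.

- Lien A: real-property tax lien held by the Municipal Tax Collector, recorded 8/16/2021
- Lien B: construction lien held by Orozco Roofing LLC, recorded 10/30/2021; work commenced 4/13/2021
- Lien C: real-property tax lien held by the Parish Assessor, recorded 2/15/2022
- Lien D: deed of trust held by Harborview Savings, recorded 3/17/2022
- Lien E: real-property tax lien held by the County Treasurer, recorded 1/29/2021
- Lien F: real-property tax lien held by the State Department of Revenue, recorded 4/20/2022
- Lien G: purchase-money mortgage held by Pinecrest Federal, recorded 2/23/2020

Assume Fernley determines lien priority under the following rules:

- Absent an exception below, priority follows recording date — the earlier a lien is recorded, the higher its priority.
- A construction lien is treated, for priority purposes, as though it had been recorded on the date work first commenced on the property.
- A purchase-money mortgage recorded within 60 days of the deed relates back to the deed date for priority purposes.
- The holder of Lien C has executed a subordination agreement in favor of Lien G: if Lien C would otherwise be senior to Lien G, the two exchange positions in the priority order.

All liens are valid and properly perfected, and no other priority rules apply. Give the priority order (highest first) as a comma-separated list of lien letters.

G, E, B, A, C, D, F

Adjusting effective dates: B's effective date is 4/13/2021, when work began; G relates back to the deed date 1/28/2020.
Ordering by effective date: G (1/28/2020), E (1/29/2021), B (4/13/2021), A (8/16/2021), C (2/15/2022), D (3/17/2022), F (4/20/2022).
Since C is not senior to G, the subordination leaves the order unchanged.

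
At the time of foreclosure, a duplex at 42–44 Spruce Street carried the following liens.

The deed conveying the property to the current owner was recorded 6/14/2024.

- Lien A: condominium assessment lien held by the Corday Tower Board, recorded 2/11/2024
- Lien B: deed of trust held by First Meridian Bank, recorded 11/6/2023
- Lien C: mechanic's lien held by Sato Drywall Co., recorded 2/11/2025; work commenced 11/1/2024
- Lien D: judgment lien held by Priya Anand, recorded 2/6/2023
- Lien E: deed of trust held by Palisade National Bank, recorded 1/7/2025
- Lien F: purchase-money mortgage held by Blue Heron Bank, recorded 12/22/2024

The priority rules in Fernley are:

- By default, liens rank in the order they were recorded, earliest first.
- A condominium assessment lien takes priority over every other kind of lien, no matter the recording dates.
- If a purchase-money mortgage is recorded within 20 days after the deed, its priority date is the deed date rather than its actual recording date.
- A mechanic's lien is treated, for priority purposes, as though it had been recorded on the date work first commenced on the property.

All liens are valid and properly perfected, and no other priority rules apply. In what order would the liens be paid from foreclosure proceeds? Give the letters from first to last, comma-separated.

Effective dates: C relates back to 11/1/2024 (work commenced); F missed the 20-day window (191 days after the deed), so its recording date stands.
As a condominium assessment lien, A is senior to every other lien.
Ordering the rest by effective date: D (2/6/2023), B (11/6/2023), C (11/1/2024), F (12/22/2024), E (1/7/2025).

A, D, B, C, F, E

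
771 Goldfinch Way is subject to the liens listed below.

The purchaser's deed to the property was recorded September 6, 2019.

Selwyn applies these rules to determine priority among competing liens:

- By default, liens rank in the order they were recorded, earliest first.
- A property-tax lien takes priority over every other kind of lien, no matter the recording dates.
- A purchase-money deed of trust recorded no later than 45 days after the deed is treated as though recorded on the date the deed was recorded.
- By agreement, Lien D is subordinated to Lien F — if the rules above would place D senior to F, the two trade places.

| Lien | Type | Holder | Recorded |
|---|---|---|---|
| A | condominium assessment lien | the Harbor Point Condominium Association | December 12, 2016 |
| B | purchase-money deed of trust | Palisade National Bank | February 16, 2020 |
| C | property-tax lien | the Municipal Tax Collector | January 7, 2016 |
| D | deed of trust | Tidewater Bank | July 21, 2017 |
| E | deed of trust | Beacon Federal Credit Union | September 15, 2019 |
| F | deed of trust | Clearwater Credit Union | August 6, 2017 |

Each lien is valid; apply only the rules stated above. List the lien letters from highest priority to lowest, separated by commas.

First, effective dates: B was recorded 163 days after the deed — beyond 45 days — so no relation-back applies.
As a property-tax lien, C is senior to every other lien.
Remaining liens by effective date: A (December 12, 2016), D (July 21, 2017), F (August 6, 2017), E (September 15, 2019), B (February 16, 2020).
The subordination applies — D was senior to F — so D and F swap.

C, A, F, D, E, B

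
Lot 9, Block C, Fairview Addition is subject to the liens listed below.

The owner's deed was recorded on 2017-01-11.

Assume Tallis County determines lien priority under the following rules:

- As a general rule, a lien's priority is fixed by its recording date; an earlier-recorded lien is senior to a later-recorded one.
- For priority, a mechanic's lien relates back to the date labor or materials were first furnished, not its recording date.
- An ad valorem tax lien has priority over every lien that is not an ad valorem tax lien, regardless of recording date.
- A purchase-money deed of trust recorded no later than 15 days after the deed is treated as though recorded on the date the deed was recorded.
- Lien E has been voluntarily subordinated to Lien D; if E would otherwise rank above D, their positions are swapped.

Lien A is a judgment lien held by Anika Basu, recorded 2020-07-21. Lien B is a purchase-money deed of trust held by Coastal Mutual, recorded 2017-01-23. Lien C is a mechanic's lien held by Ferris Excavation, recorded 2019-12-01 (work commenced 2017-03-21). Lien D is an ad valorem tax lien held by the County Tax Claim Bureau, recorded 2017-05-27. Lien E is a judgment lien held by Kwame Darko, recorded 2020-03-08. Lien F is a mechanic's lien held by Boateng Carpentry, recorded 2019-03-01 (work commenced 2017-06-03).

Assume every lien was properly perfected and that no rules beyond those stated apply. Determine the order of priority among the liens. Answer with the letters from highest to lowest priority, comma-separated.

First, effective dates: B relates back to the deed date 2017-01-11; C is treated as recorded 2017-03-21, the work-commencement date; F relates back to 2017-06-03 (work commenced).
As an ad valorem tax lien, D is senior to every other lien.
The other liens, earliest effective date first: B (2017-01-11), C (2017-03-21), F (2017-06-03), E (2020-03-08), A (2020-07-21).
E already ranks below D; the subordination has no effect.

D, B, C, F, E, A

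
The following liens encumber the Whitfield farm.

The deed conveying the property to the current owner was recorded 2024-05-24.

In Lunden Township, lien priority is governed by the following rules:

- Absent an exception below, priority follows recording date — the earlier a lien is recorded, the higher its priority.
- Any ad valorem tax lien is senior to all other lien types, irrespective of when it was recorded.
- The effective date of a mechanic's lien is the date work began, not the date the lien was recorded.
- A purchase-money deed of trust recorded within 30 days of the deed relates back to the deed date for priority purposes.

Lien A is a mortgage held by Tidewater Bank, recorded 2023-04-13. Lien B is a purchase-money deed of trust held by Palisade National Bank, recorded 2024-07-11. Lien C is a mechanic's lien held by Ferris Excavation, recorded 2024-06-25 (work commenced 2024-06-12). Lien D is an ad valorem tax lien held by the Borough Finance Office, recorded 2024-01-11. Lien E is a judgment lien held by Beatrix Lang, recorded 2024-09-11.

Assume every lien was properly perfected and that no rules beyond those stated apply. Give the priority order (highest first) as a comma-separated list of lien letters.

D, A, C, B, E

Adjusting effective dates: B was recorded 48 days after the deed — beyond 30 days — so no relation-back applies; C is treated as recorded 2024-06-12, the work-commencement date.
D is an ad valorem tax lien and takes priority over every other lien.
Ordering the rest by effective date: A (2023-04-13), C (2024-06-12), B (2024-07-11), E (2024-09-11).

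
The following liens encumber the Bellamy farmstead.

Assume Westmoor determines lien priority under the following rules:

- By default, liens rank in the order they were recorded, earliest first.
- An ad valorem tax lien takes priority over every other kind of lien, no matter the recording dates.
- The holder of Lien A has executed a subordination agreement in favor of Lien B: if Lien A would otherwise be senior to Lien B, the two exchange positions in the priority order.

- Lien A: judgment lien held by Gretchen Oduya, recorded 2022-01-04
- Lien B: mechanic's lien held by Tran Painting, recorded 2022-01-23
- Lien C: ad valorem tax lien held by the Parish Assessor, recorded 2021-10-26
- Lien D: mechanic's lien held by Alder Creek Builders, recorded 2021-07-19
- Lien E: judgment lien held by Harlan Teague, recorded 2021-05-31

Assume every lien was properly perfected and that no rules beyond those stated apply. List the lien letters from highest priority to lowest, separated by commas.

C, E, D, B, A

C is an ad valorem tax lien, so it outranks all other liens regardless of date.
Among the remaining liens, by effective date: E (2021-05-31), D (2021-07-19), A (2022-01-04), B (2022-01-23).
The subordination applies — A was senior to B — so A and B swap.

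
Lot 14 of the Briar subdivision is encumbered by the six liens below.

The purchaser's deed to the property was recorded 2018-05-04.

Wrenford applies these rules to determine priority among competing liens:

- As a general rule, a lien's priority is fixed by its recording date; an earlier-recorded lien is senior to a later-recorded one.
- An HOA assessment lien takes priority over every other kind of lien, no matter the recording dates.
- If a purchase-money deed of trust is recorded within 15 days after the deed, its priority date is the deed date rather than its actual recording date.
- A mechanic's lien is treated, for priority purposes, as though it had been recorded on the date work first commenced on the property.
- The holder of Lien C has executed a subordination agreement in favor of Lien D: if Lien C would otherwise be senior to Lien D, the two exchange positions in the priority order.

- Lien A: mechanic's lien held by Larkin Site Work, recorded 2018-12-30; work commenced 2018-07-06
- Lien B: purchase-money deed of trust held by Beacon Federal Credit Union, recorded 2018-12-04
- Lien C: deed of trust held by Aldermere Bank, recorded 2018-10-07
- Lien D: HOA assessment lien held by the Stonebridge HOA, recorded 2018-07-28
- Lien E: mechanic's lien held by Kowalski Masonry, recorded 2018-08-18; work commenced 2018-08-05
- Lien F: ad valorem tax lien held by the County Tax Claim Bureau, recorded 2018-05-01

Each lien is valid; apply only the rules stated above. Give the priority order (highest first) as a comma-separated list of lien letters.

D, F, A, E, C, B

First, effective dates: A's effective date is 2018-07-06, when work began; B was recorded 214 days after the deed, outside the 15-day window, so it keeps its recording date; E is treated as recorded 2018-08-05, the work-commencement date.
D is an HOA assessment lien, so it outranks all other liens regardless of date.
The other liens, earliest effective date first: F (2018-05-01), A (2018-07-06), E (2018-08-05), C (2018-10-07), B (2018-12-04).
C already ranks below D; the subordination has no effect.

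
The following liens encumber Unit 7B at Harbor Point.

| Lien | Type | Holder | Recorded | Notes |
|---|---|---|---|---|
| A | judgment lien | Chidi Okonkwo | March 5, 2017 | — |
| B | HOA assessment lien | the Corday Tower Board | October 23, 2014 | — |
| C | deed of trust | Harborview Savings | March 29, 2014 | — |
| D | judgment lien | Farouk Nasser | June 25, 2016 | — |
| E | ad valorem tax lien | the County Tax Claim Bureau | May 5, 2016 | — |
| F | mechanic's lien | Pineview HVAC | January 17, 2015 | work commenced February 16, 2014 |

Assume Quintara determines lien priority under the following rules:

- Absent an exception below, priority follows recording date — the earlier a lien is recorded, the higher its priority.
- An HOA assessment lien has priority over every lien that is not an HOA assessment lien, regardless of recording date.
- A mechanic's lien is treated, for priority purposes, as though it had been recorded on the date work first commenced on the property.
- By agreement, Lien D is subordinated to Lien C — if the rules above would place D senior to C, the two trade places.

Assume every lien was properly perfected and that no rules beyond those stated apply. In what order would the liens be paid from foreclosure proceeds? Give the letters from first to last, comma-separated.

B, F, C, E, D, A

Effective dates: F relates back to February 16, 2014 (work commenced).
B, as an HOA assessment lien, has superpriority and ranks first.
Remaining liens by effective date: F (February 16, 2014), C (March 29, 2014), E (May 5, 2016), D (June 25, 2016), A (March 5, 2017).
D is already junior to C, so the subordination agreement changes nothing.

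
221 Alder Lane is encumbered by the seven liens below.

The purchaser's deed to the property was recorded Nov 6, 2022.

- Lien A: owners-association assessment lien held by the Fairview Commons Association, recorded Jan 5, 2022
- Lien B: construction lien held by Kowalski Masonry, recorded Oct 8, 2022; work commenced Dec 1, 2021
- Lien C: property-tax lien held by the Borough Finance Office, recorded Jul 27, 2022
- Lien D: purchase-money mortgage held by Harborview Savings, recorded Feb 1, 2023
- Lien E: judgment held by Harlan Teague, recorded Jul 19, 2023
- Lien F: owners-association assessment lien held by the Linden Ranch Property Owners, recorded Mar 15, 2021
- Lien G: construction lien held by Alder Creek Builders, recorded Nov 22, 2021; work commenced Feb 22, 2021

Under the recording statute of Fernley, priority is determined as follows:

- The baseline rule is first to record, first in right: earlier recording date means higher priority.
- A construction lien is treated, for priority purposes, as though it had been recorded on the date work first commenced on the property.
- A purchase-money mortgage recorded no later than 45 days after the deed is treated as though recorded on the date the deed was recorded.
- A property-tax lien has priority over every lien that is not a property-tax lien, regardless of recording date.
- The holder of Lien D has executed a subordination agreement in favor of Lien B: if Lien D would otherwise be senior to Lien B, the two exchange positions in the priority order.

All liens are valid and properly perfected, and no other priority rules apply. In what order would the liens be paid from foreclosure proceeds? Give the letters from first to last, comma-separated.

C, G, F, B, A, D, E

Adjusting effective dates: B relates back to Dec 1, 2021 (work commenced); D was recorded 87 days after the deed — beyond 45 days — so no relation-back applies; G relates back to Feb 22, 2021 (work commenced).
C, as a property-tax lien, has superpriority and ranks first.
The other liens, earliest effective date first: G (Feb 22, 2021), F (Mar 15, 2021), B (Dec 1, 2021), A (Jan 5, 2022), D (Feb 1, 2023), E (Jul 19, 2023).
Since D is not senior to B, the subordination leaves the order unchanged.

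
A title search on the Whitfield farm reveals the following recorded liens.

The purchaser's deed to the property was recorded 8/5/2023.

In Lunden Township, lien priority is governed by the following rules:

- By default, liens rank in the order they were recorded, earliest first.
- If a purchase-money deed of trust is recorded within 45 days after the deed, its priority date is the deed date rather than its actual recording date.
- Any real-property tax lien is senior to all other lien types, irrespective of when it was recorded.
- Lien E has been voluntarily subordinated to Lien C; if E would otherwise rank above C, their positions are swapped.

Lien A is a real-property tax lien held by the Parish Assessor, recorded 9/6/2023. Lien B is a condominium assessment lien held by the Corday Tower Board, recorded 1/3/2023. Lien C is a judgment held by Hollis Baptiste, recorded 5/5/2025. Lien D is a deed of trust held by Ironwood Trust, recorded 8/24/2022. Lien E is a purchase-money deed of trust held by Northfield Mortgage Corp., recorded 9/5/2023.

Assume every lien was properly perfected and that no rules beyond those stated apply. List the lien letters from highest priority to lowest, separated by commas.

First, effective dates: E was recorded within the 45-day window, so its effective date is the deed date 8/5/2023.
As a real-property tax lien, A is senior to every other lien.
Ordering the rest by effective date: D (8/24/2022), B (1/3/2023), E (8/5/2023), C (5/5/2025).
E is senior to C before the subordination, so the two trade places.

A, D, B, C, E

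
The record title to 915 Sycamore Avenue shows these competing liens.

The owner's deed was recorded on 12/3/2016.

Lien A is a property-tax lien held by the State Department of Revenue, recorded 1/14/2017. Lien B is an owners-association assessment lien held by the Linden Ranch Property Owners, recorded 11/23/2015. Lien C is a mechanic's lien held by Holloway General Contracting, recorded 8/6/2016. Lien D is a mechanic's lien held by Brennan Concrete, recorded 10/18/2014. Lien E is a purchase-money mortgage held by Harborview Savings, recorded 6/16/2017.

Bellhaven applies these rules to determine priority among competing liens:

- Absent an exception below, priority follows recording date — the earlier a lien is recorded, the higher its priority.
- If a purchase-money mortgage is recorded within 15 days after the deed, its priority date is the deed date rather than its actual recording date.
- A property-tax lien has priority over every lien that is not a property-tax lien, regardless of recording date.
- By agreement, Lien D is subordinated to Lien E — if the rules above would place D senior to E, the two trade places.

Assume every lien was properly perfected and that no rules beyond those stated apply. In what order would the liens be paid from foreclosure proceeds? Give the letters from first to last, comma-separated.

A, E, B, C, D

Adjusting effective dates: E missed the 15-day window (195 days after the deed), so its recording date stands.
A is a property-tax lien, so it outranks all other liens regardless of date.
Ordering the rest by effective date: D (10/18/2014), B (11/23/2015), C (8/6/2016), E (6/16/2017).
D would otherwise be senior to E, so under the subordination agreement D and E exchange positions.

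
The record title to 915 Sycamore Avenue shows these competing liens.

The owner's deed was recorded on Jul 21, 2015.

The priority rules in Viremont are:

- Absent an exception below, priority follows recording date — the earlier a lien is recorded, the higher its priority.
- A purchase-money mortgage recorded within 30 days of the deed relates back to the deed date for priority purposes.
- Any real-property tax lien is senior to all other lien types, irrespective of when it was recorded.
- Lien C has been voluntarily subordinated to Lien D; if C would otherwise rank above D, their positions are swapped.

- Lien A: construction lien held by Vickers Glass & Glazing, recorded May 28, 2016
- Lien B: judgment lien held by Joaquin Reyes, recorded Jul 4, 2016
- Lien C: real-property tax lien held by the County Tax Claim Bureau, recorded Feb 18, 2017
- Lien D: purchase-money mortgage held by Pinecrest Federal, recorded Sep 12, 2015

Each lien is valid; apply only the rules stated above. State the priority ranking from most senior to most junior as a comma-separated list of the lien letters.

Effective dates: D was recorded 53 days after the deed, outside the 30-day window, so it keeps its recording date.
C is a real-property tax lien and takes priority over every other lien.
The other liens, earliest effective date first: D (Sep 12, 2015), A (May 28, 2016), B (Jul 4, 2016).
Because C would otherwise rank above D, the subordination swaps them.

D, C, A, B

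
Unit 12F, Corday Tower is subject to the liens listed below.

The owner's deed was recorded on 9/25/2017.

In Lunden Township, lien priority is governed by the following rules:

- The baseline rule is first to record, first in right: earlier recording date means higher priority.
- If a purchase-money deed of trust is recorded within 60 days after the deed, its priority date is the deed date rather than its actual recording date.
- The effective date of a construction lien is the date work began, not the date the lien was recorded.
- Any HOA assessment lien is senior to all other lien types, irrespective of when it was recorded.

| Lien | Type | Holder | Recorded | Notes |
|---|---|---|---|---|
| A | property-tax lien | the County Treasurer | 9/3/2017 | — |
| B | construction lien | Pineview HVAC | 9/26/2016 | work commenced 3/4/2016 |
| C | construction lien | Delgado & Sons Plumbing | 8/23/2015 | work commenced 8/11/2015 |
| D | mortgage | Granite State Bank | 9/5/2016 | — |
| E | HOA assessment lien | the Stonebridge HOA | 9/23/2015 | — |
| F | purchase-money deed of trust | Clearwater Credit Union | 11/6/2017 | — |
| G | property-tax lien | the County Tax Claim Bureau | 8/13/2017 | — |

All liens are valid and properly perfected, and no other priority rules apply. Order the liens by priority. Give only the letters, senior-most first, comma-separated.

Effective dates after the stated exceptions: B is treated as recorded 3/4/2016, the work-commencement date; C relates back to 8/11/2015 (work commenced); F relates back to the deed date 9/25/2017.
As an HOA assessment lien, E is senior to every other lien.
Ordering the rest by effective date: C (8/11/2015), B (3/4/2016), D (9/5/2016), G (8/13/2017), A (9/3/2017), F (9/25/2017).

E, C, B, D, G, A, F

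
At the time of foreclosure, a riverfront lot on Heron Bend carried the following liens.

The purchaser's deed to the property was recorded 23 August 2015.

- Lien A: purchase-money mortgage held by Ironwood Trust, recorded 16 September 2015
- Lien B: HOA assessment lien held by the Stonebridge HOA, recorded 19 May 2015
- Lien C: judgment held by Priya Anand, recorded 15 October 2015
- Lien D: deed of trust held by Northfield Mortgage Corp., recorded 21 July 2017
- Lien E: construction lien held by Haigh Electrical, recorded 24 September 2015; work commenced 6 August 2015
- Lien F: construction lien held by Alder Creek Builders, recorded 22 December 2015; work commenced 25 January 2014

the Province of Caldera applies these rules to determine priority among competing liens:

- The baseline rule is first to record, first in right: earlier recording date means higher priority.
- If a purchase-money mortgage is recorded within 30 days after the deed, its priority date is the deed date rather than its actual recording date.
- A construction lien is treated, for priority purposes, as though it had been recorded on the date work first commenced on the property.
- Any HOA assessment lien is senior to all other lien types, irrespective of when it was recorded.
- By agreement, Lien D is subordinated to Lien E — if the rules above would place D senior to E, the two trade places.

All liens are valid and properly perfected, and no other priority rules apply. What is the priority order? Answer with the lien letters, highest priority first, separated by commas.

B, F, E, A, C, D

Adjusting effective dates: A's effective date is the deed date, 23 August 2015; E is treated as recorded 6 August 2015, the work-commencement date; F's effective date is 25 January 2014, when work began.
B is an HOA assessment lien, so it outranks all other liens regardless of date.
Ordering the rest by effective date: F (25 January 2014), E (6 August 2015), A (23 August 2015), C (15 October 2015), D (21 July 2017).
D already ranks below E; the subordination has no effect.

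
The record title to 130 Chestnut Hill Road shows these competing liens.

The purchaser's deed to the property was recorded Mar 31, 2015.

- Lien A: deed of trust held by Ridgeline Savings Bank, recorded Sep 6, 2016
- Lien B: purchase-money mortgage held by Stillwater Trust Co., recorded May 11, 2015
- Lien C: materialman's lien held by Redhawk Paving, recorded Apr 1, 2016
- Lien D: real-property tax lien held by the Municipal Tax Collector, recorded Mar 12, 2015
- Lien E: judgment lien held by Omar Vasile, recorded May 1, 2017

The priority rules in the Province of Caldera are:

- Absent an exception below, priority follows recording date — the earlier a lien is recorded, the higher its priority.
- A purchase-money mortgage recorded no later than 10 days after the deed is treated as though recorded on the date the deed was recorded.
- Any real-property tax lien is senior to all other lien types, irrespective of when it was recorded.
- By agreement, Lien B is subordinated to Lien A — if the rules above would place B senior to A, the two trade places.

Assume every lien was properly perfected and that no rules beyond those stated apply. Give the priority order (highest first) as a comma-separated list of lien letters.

D, A, C, B, E

Effective dates: B was recorded 41 days after the deed, outside the 10-day window, so it keeps its recording date.
D is a real-property tax lien, so it outranks all other liens regardless of date.
Remaining liens by effective date: B (May 11, 2015), C (Apr 1, 2016), A (Sep 6, 2016), E (May 1, 2017).
B is senior to A before the subordination, so the two trade places.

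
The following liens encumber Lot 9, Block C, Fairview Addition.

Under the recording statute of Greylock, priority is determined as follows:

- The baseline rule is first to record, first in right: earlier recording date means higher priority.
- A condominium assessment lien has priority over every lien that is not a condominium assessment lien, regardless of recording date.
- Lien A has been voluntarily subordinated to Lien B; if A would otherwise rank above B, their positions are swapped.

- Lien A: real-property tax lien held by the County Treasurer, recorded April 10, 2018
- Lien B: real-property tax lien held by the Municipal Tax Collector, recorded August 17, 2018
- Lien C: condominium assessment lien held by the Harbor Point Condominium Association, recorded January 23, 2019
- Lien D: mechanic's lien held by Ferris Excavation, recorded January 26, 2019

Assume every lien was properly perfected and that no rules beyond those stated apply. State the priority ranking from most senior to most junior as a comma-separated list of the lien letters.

As a condominium assessment lien, C is senior to every other lien.
Ordering the rest by effective date: A (April 10, 2018), B (August 17, 2018), D (January 26, 2019).
A is senior to B before the subordination, so the two trade places.

C, B, A, D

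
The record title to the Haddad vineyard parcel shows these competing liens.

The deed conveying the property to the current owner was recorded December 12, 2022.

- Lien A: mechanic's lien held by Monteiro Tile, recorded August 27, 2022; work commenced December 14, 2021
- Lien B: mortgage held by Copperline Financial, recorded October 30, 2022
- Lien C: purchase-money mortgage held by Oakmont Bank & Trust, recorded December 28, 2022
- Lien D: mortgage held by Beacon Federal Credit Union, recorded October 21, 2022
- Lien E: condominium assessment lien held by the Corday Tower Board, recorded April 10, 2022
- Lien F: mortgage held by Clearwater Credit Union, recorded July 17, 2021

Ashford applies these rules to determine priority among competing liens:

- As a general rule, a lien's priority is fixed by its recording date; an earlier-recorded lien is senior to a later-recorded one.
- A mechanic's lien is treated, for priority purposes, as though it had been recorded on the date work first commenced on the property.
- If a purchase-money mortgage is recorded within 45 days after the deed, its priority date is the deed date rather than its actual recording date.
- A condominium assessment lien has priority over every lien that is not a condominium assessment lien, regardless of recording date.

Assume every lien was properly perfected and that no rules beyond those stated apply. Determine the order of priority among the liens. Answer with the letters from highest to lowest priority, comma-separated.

E, F, A, D, B, C

First, effective dates: A's effective date is December 14, 2021, when work began; C relates back to the deed date December 12, 2022.
As a condominium assessment lien, E is senior to every other lien.
Ordering the rest by effective date: F (July 17, 2021), A (December 14, 2021), D (October 21, 2022), B (October 30, 2022), C (December 12, 2022).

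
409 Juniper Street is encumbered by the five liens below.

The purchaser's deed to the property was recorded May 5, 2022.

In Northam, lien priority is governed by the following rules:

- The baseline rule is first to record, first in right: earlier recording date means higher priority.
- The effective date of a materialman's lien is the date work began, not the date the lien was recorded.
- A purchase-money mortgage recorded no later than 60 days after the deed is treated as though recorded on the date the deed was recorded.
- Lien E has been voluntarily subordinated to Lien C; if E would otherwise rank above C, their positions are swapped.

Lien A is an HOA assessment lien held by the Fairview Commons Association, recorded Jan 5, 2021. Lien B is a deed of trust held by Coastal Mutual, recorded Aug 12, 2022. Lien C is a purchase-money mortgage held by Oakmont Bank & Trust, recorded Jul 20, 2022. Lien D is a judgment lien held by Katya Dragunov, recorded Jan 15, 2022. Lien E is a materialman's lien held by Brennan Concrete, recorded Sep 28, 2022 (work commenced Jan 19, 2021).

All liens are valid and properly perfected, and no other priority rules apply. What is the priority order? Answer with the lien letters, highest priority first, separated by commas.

A, C, D, E, B

Effective dates: C was recorded 76 days after the deed, outside the 60-day window, so it keeps its recording date; E is treated as recorded Jan 19, 2021, the work-commencement date.
By effective date: A (Jan 5, 2021), E (Jan 19, 2021), D (Jan 15, 2022), C (Jul 20, 2022), B (Aug 12, 2022).
Because E would otherwise rank above C, the subordination swaps them.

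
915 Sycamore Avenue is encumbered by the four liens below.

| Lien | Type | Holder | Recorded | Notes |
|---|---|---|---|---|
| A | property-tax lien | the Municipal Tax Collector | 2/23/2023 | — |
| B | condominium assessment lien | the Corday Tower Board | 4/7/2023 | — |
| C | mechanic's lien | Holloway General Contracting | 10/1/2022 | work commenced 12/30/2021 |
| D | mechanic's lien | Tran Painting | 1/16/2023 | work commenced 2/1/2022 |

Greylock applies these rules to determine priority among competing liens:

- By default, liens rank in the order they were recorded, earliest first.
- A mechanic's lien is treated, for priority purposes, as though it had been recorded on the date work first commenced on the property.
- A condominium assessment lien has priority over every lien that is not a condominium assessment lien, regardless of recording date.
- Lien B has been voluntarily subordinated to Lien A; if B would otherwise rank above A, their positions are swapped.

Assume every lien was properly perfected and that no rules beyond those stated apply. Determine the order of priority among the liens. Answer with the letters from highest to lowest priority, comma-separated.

Effective dates: C is treated as recorded 12/30/2021, the work-commencement date; D relates back to 2/1/2022 (work commenced).
As a condominium assessment lien, B is senior to every other lien.
Among the remaining liens, by effective date: C (12/30/2021), D (2/1/2022), A (2/23/2023).
B would otherwise be senior to A, so under the subordination agreement B and A exchange positions.

A, C, D, B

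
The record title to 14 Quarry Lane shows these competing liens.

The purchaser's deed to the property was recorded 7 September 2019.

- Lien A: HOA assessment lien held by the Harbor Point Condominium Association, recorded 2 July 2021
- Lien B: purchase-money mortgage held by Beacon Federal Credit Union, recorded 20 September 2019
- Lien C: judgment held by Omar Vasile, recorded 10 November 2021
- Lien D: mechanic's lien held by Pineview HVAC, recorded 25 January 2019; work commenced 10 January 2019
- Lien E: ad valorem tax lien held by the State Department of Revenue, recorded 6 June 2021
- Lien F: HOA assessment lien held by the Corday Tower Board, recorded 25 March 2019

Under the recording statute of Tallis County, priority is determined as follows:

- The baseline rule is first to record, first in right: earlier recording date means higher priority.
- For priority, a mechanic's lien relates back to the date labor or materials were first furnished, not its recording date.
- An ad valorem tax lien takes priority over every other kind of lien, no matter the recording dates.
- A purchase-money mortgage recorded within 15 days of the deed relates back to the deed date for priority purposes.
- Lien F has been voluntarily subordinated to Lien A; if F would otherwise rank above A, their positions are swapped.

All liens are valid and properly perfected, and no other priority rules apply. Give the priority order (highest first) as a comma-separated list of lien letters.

E, D, A, B, F, C

Adjusting effective dates: B was recorded within the 15-day window, so its effective date is the deed date 7 September 2019; D's effective date is 10 January 2019, when work began.
E is an ad valorem tax lien, so it outranks all other liens regardless of date.
Ordering the rest by effective date: D (10 January 2019), F (25 March 2019), B (7 September 2019), A (2 July 2021), C (10 November 2021).
F would otherwise be senior to A, so under the subordination agreement F and A exchange positions.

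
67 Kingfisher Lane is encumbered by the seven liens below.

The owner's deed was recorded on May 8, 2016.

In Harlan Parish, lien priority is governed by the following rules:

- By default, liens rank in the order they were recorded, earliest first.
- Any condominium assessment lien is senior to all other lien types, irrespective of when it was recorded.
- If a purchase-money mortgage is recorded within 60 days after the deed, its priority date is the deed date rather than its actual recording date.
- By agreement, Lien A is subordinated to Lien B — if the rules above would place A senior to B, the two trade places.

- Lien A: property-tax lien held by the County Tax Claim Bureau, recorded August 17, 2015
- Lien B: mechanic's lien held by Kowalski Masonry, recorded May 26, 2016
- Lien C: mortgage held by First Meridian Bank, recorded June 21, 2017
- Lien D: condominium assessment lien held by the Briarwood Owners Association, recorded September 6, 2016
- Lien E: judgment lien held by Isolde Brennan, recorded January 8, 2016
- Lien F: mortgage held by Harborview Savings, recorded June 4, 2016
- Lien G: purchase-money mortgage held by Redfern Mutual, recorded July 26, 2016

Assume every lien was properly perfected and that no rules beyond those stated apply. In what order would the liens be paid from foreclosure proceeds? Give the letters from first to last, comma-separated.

Effective dates after the stated exceptions: G was recorded 79 days after the deed, outside the 60-day window, so it keeps its recording date.
D, as a condominium assessment lien, has superpriority and ranks first.
Among the remaining liens, by effective date: A (August 17, 2015), E (January 8, 2016), B (May 26, 2016), F (June 4, 2016), G (July 26, 2016), C (June 21, 2017).
A would otherwise be senior to B, so under the subordination agreement A and B exchange positions.

D, B, E, A, F, G, C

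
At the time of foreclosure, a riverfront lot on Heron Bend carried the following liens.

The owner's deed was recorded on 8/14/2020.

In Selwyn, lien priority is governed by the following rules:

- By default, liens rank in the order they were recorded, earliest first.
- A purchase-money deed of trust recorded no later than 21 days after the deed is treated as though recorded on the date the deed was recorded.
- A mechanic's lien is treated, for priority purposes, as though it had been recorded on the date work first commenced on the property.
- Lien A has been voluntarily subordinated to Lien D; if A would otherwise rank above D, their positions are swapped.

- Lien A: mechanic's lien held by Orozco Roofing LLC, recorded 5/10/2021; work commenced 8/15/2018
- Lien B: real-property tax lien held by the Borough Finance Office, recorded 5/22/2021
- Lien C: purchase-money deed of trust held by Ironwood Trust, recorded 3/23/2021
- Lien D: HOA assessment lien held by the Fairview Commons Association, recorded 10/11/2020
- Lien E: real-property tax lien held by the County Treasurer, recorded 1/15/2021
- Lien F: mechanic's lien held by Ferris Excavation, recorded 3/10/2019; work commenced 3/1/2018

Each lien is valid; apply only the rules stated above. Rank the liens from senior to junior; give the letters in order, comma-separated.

Effective dates after the stated exceptions: A is treated as recorded 8/15/2018, the work-commencement date; C was recorded 221 days after the deed — beyond 21 days — so no relation-back applies; F is treated as recorded 3/1/2018, the work-commencement date.
Ordering by effective date: F (3/1/2018), A (8/15/2018), D (10/11/2020), E (1/15/2021), C (3/23/2021), B (5/22/2021).
A is senior to D before the subordination, so the two trade places.

F, D, A, E, C, B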